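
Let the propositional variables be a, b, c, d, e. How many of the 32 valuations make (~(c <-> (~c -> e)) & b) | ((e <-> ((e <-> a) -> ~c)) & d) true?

10

Initial set: {((~(c <-> (~c -> e)) & b) | ((e <-> ((e <-> a) -> ~c)) & d))}.
((~(c <-> (~c -> e)) & b) | ((e <-> ((e <-> a) -> ~c)) & d)): β-rule — branch into (~(c <-> (~c -> e)) & b)  //  ((e <-> ((e <-> a) -> ~c)) & d).
  branch 1 (add (~(c <-> (~c -> e)) & b)):
    (~(c <-> (~c -> e)) & b): α-rule — add ~(c <-> (~c -> e)), b.
    ~(c <-> (~c -> e)): β-rule — branch into c, ~(~c -> e)  //  ~c, (~c -> e).
      branch 1.1 (add c, ~(~c -> e)):
        ~(~c -> e): α-rule — add ~c, ~e.
        × closes — contains both c and ~c.
      branch 1.2 (add ~c, (~c -> e)):
        (~c -> e): β-rule — branch into ~~c  //  e.
          branch 1.2.1 (add ~~c):
            × closes — contains both c and ~c.
          branch 1.2.2 (add e):
            ○ open, literals {b=1, c=0, e=1}.
  branch 2 (add ((e <-> ((e <-> a) -> ~c)) & d)):
    ((e <-> ((e <-> a) -> ~c)) & d): α-rule — add (e <-> ((e <-> a) -> ~c)), d.
    (e <-> ((e <-> a) -> ~c)): β-rule — branch into e, ((e <-> a) -> ~c)  //  ~e, ~((e <-> a) -> ~c).
      branch 2.1 (add e, ((e <-> a) -> ~c)):
        ((e <-> a) -> ~c): β-rule — branch into ~(e <-> a)  //  ~c.
          branch 2.1.1 (add ~(e <-> a)):
            ~(e <-> a): β-rule — branch into e, ~a  //  ~e, a.
              branch 2.1.1.1 (add e, ~a):
                ○ open, literals {a=0, d=1, e=1}.
              branch 2.1.1.2 (add ~e, a):
                × closes — contains both e and ~e.
          branch 2.1.2 (add ~c):
            ○ open, literals {c=0, d=1, e=1}.
      branch 2.2 (add ~e, ~((e <-> a) -> ~c)):
        ~((e <-> a) -> ~c): α-rule — add (e <-> a), ~~c.
        (e <-> a): β-rule — branch into e, a  //  ~e, ~a.
          branch 2.2.1 (add e, a):
            × closes — contains both e and ~e.
          branch 2.2.2 (add ~e, ~a):
            ○ open, literals {a=0, c=1, d=1, e=0}.
4 branches closed, 4 open.
Each open branch fixes some atoms; the unmentioned ones are free. Counting distinct full assignments: branch {b=1, c=0, e=1} (a, d) contributes 4 new; branch {a=0, d=1, e=1} (b, c) contributes 3 new; branch {c=0, d=1, e=1} (a, b) contributes 1 new; branch {a=0, c=1, d=1, e=0} (b) contributes 2 new. Total: 10.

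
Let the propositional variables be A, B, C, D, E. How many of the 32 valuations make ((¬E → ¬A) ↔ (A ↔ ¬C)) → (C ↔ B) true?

Initial set: {(((¬E → ¬A) ↔ (A ↔ ¬C)) → (C ↔ B))}.
(((¬E → ¬A) ↔ (A ↔ ¬C)) → (C ↔ B)): β-rule — branch into ¬((¬E → ¬A) ↔ (A ↔ ¬C))  //  (C ↔ B).
  branch 1 (add ¬((¬E → ¬A) ↔ (A ↔ ¬C))):
    ¬((¬E → ¬A) ↔ (A ↔ ¬C)): β-rule — branch into (¬E → ¬A), ¬(A ↔ ¬C)  //  ¬(¬E → ¬A), (A ↔ ¬C).
      branch 1.1 (add (¬E → ¬A), ¬(A ↔ ¬C)):
        (¬E → ¬A): β-rule — branch into ¬¬E  //  ¬A.
          branch 1.1.1 (add ¬¬E):
            ¬(A ↔ ¬C): β-rule — branch into A, ¬¬C  //  ¬A, ¬C.
              branch 1.1.1.1 (add A, ¬¬C):
                ○ open, literals {A=T, C=T, E=T}.
              branch 1.1.1.2 (add ¬A, ¬C):
                ○ open, literals {A=F, C=F, E=T}.
          branch 1.1.2 (add ¬A):
            ¬(A ↔ ¬C): β-rule — branch into A, ¬¬C  //  ¬A, ¬C.
              branch 1.1.2.1 (add A, ¬¬C):
                × closes — contains both A and ¬A.
              branch 1.1.2.2 (add ¬A, ¬C):
                ○ open, literals {A=F, C=F}.
      branch 1.2 (add ¬(¬E → ¬A), (A ↔ ¬C)):
        ¬(¬E → ¬A): α-rule — add ¬E, ¬¬A.
        (A ↔ ¬C): β-rule — branch into A, ¬C  //  ¬A, ¬¬C.
          branch 1.2.1 (add A, ¬C):
            ○ open, literals {A=T, C=F, E=F}.
          branch 1.2.2 (add ¬A, ¬¬C):
            × closes — contains both A and ¬A.
  branch 2 (add (C ↔ B)):
    (C ↔ B): β-rule — branch into C, B  //  ¬C, ¬B.
      branch 2.1 (add C, B):
        ○ open, literals {B=T, C=T}.
      branch 2.2 (add ¬C, ¬B):
        ○ open, literals {B=F, C=F}.
2 branches closed, 6 open.
Each open branch fixes some atoms; the unmentioned ones are free. Counting distinct full assignments: branch {A=T, C=T, E=T} (B, D) contributes 4 new; branch {A=F, C=F, E=T} (B, D) contributes 4 new; branch {A=F, C=F} (B, D, E) contributes 4 new; branch {A=T, C=F, E=F} (B, D) contributes 4 new; branch {B=T, C=T} (A, D, E) contributes 6 new; branch {B=F, C=F} (A, D, E) contributes 2 new. Total: 24.

24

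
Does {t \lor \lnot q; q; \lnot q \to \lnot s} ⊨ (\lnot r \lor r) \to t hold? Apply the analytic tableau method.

Yes

Initial set: {(t \lor \lnot q); q; (\lnot q \to \lnot s); \lnot ((\lnot r \lor r) \to t)}.
\lnot ((\lnot r \lor r) \to t): α-rule — add (\lnot r \lor r), \lnot t.
(t \lor \lnot q): β-rule — branch into t  //  \lnot q.
  branch 1 (add t):
    × closes — contains both t and \lnot t.
  branch 2 (add \lnot q):
    × closes — contains both q and \lnot q.
All 2 branches close.
Every branch closed, so the premises entail the conclusion.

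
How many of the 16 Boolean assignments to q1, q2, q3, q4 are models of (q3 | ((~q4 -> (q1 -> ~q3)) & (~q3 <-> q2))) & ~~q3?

Initial set: {((q3 | ((~q4 -> (q1 -> ~q3)) & (~q3 <-> q2))) & ~~q3)}.
((q3 | ((~q4 -> (q1 -> ~q3)) & (~q3 <-> q2))) & ~~q3): α-rule — add (q3 | ((~q4 -> (q1 -> ~q3)) & (~q3 <-> q2))), ~~q3.
~~q3: drop double negation, giving q3.
(q3 | ((~q4 -> (q1 -> ~q3)) & (~q3 <-> q2))): β-rule — branch into q3  //  ((~q4 -> (q1 -> ~q3)) & (~q3 <-> q2)).
  branch 1 (add q3):
    ○ open, literals {q3=T}.
  branch 2 (add ((~q4 -> (q1 -> ~q3)) & (~q3 <-> q2))):
    ((~q4 -> (q1 -> ~q3)) & (~q3 <-> q2)): α-rule — add (~q4 -> (q1 -> ~q3)), (~q3 <-> q2).
    (~q4 -> (q1 -> ~q3)): β-rule — branch into ~~q4  //  (q1 -> ~q3).
      branch 2.1 (add ~~q4):
        (~q3 <-> q2): β-rule — branch into ~q3, q2  //  ~~q3, ~q2.
          branch 2.1.1 (add ~q3, q2):
            × closes — contains both q3 and ~q3.
          branch 2.1.2 (add ~~q3, ~q2):
            ○ open, literals {q2=F, q3=T, q4=T}.
      branch 2.2 (add (q1 -> ~q3)):
        (~q3 <-> q2): β-rule — branch into ~q3, q2  //  ~~q3, ~q2.
          branch 2.2.1 (add ~q3, q2):
            × closes — contains both q3 and ~q3.
          branch 2.2.2 (add ~~q3, ~q2):
            (q1 -> ~q3): β-rule — branch into ~q1  //  ~q3.
              branch 2.2.2.1 (add ~q1):
                ○ open, literals {q1=F, q2=F, q3=T}.
              branch 2.2.2.2 (add ~q3):
                × closes — contains both q3 and ~q3.
3 branches closed, 3 open.
Each open branch fixes some atoms; the unmentioned ones are free. Counting distinct full assignments: branch {q3=T} (q1, q2, q4) contributes 8 new; branch {q2=F, q3=T, q4=T} (q1) contributes 0 new; branch {q1=F, q2=F, q3=T} (q4) contributes 0 new. Total: 8.

8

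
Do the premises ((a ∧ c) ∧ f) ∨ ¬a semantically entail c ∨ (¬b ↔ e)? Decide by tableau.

Initial set: {(((a ∧ c) ∧ f) ∨ ¬a); ¬(c ∨ (¬b ↔ e))}.
¬(c ∨ (¬b ↔ e)): α-rule — add ¬c, ¬(¬b ↔ e).
(((a ∧ c) ∧ f) ∨ ¬a): β-rule — branch into ((a ∧ c) ∧ f)  //  ¬a.
  branch 1 (add ((a ∧ c) ∧ f)):
    ((a ∧ c) ∧ f): α-rule — add (a ∧ c), f.
    (a ∧ c): α-rule — add a, c.
    × closes — contains both c and ¬c.
  branch 2 (add ¬a):
    ¬(¬b ↔ e): β-rule — branch into ¬b, ¬e  //  ¬¬b, e.
      branch 2.1 (add ¬b, ¬e):
        ○ open, literals {a=false, b=false, c=false, e=false}.
      branch 2.2 (add ¬¬b, e):
        ○ open, literals {a=false, b=true, c=false, e=true}.
1 branch closed, 2 open.
An open branch gives a countermodel: a=false, b=false, c=false, e=false (unmentioned atoms arbitrary); the premises hold there but the conclusion fails.

No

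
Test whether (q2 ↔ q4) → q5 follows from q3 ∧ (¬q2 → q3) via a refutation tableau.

Initial set: {T (q3 ∧ (¬q2 → q3)); F ((q2 ↔ q4) → q5)}.
T (q3 ∧ (¬q2 → q3)): α-rule — add T q3, T (¬q2 → q3).
F ((q2 ↔ q4) → q5): α-rule — add T (q2 ↔ q4), F q5.
T (¬q2 → q3): β-rule — branch into F ¬q2  //  T q3.
  branch 1 (add F ¬q2):
    T (q2 ↔ q4): β-rule — branch into T q2, T q4  //  F q2, F q4.
      branch 1.1 (add T q2, T q4):
        ○ open, literals {q2=T, q3=T, q4=T, q5=F}.
      branch 1.2 (add F q2, F q4):
        × closes — contains both q2 and ¬q2.
  branch 2 (add T q3):
    T (q2 ↔ q4): β-rule — branch into T q2, T q4  //  F q2, F q4.
      branch 2.1 (add T q2, T q4):
        ○ open, literals {q2=T, q3=T, q4=T, q5=F}.
      branch 2.2 (add F q2, F q4):
        ○ open, literals {q2=F, q3=T, q4=F, q5=F}.
1 branch closed, 3 open.
An open branch gives a countermodel: q2=T, q3=T, q4=T, q5=F (unmentioned atoms arbitrary); the premises hold there but the conclusion fails.

No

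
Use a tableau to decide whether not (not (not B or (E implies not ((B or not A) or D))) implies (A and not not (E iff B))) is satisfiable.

Satisfiable

Initial set: {T not (not (not B or (E implies not ((B or not A) or D))) implies (A and not not (E iff B)))}.
T not (not (not B or (E implies not ((B or not A) or D))) implies (A and not not (E iff B))): α-rule — add T not (not B or (E implies not ((B or not A) or D))), F (A and not not (E iff B)).
T not (not B or (E implies not ((B or not A) or D))): α-rule — add F not B, F (E implies not ((B or not A) or D)).
F (E implies not ((B or not A) or D)): α-rule — add T E, F not ((B or not A) or D).
F (A and not not (E iff B)): β-rule — branch into F A  //  F not not (E iff B).
  branch 1 (add F A):
    F not ((B or not A) or D): β-rule — branch into T (B or not A)  //  T D.
      branch 1.1 (add T (B or not A)):
        T (B or not A): β-rule — branch into T B  //  T not A.
          branch 1.1.1 (add T B):
            ○ open, literals {A=false, B=true, E=true}.
          branch 1.1.2 (add T not A):
            ○ open, literals {A=false, B=true, E=true}.
      branch 1.2 (add T D):
        ○ open, literals {A=false, B=true, D=true, E=true}.
  branch 2 (add F not not (E iff B)):
    F not not (E iff B): drop double negation, giving F (E iff B).
    F not ((B or not A) or D): β-rule — branch into T (B or not A)  //  T D.
      branch 2.1 (add T (B or not A)):
        F (E iff B): β-rule — branch into T E, F B  //  F E, T B.
          branch 2.1.1 (add T E, F B):
            × closes — contains both B and not B.
          branch 2.1.2 (add F E, T B):
            × closes — contains both E and not E.
      branch 2.2 (add T D):
        F (E iff B): β-rule — branch into T E, F B  //  F E, T B.
          branch 2.2.1 (add T E, F B):
            × closes — contains both B and not B.
          branch 2.2.2 (add F E, T B):
            × closes — contains both E and not E.
4 branches closed, 3 open.
An open branch gives a satisfying assignment: A=false, B=true, E=true.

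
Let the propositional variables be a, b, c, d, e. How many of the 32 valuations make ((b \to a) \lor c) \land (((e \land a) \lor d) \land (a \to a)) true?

Initial set: {(((b \to a) \lor c) \land (((e \land a) \lor d) \land (a \to a)))}.
(((b \to a) \lor c) \land (((e \land a) \lor d) \land (a \to a))): α-rule — add ((b \to a) \lor c), (((e \land a) \lor d) \land (a \to a)).
(((e \land a) \lor d) \land (a \to a)): α-rule — add ((e \land a) \lor d), (a \to a).
((b \to a) \lor c): β-rule — branch into (b \to a)  //  c.
  branch 1 (add (b \to a)):
    ((e \land a) \lor d): β-rule — branch into (e \land a)  //  d.
      branch 1.1 (add (e \land a)):
        (e \land a): α-rule — add e, a.
        (a \to a): β-rule — branch into \lnot a  //  a.
          branch 1.1.1 (add \lnot a):
            × closes — contains both a and \lnot a.
          branch 1.1.2 (add a):
            (b \to a): β-rule — branch into \lnot b  //  a.
              branch 1.1.2.1 (add \lnot b):
                ○ open, literals {a=true, b=false, e=true}.
              branch 1.1.2.2 (add a):
                ○ open, literals {a=true, e=true}.
      branch 1.2 (add d):
        (a \to a): β-rule — branch into \lnot a  //  a.
          branch 1.2.1 (add \lnot a):
            (b \to a): β-rule — branch into \lnot b  //  a.
              branch 1.2.1.1 (add \lnot b):
                ○ open, literals {a=false, b=false, d=true}.
              branch 1.2.1.2 (add a):
                × closes — contains both a and \lnot a.
          branch 1.2.2 (add a):
            (b \to a): β-rule — branch into \lnot b  //  a.
              branch 1.2.2.1 (add \lnot b):
                ○ open, literals {a=true, b=false, d=true}.
              branch 1.2.2.2 (add a):
                ○ open, literals {a=true, d=true}.
  branch 2 (add c):
    ((e \land a) \lor d): β-rule — branch into (e \land a)  //  d.
      branch 2.1 (add (e \land a)):
        (e \land a): α-rule — add e, a.
        (a \to a): β-rule — branch into \lnot a  //  a.
          branch 2.1.1 (add \lnot a):
            × closes — contains both a and \lnot a.
          branch 2.1.2 (add a):
            ○ open, literals {a=true, c=true, e=true}.
      branch 2.2 (add d):
        (a \to a): β-rule — branch into \lnot a  //  a.
          branch 2.2.1 (add \lnot a):
            ○ open, literals {a=false, c=true, d=true}.
          branch 2.2.2 (add a):
            ○ open, literals {a=true, c=true, d=true}.
3 branches closed, 8 open.
Each open branch fixes some atoms; the unmentioned ones are free. Counting distinct full assignments: branch {a=true, b=false, e=true} (c, d) contributes 4 new; branch {a=true, e=true} (b, c, d) contributes 4 new; branch {a=false, b=false, d=true} (c, e) contributes 4 new; branch {a=true, b=false, d=true} (c, e) contributes 2 new; branch {a=true, d=true} (b, c, e) contributes 2 new; branch {a=true, c=true, e=true} (b, d) contributes 0 new; branch {a=false, c=true, d=true} (b, e) contributes 2 new; branch {a=true, c=true, d=true} (b, e) contributes 0 new. Total: 18.

18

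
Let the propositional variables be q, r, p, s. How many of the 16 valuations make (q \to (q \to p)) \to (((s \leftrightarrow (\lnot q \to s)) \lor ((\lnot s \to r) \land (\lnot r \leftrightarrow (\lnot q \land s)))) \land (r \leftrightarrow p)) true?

10

Initial set: {((q \to (q \to p)) \to (((s \leftrightarrow (\lnot q \to s)) \lor ((\lnot s \to r) \land (\lnot r \leftrightarrow (\lnot q \land s)))) \land (r \leftrightarrow p)))}.
((q \to (q \to p)) \to (((s \leftrightarrow (\lnot q \to s)) \lor ((\lnot s \to r) \land (\lnot r \leftrightarrow (\lnot q \land s)))) \land (r \leftrightarrow p))): β-rule — branch into \lnot (q \to (q \to p))  //  (((s \leftrightarrow (\lnot q \to s)) \lor ((\lnot s \to r) \land (\lnot r \leftrightarrow (\lnot q \land s)))) \land (r \leftrightarrow p)).
  branch 1 (add \lnot (q \to (q \to p))):
    \lnot (q \to (q \to p)): α-rule — add q, \lnot (q \to p).
    \lnot (q \to p): α-rule — add q, \lnot p.
    ○ open, literals {p=0, q=1}.
  branch 2 (add (((s \leftrightarrow (\lnot q \to s)) \lor ((\lnot s \to r) \land (\lnot r \leftrightarrow (\lnot q \land s)))) \land (r \leftrightarrow p))):
    (((s \leftrightarrow (\lnot q \to s)) \lor ((\lnot s \to r) \land (\lnot r \leftrightarrow (\lnot q \land s)))) \land (r \leftrightarrow p)): α-rule — add ((s \leftrightarrow (\lnot q \to s)) \lor ((\lnot s \to r) \land (\lnot r \leftrightarrow (\lnot q \land s)))), (r \leftrightarrow p).
    ((s \leftrightarrow (\lnot q \to s)) \lor ((\lnot s \to r) \land (\lnot r \leftrightarrow (\lnot q \land s)))): β-rule — branch into (s \leftrightarrow (\lnot q \to s))  //  ((\lnot s \to r) \land (\lnot r \leftrightarrow (\lnot q \land s))).
      branch 2.1 (add (s \leftrightarrow (\lnot q \to s))):
        (r \leftrightarrow p): β-rule — branch into r, p  //  \lnot r, \lnot p.
          branch 2.1.1 (add r, p):
            (s \leftrightarrow (\lnot q \to s)): β-rule — branch into s, (\lnot q \to s)  //  \lnot s, \lnot (\lnot q \to s).
              branch 2.1.1.1 (add s, (\lnot q \to s)):
                (\lnot q \to s): β-rule — branch into \lnot \lnot q  //  s.
                  branch 2.1.1.1.1 (add \lnot \lnot q):
                    ○ open, literals {p=1, q=1, r=1, s=1}.
                  branch 2.1.1.1.2 (add s):
                    ○ open, literals {p=1, r=1, s=1}.
              branch 2.1.1.2 (add \lnot s, \lnot (\lnot q \to s)):
                \lnot (\lnot q \to s): α-rule — add \lnot q, \lnot s.
                ○ open, literals {p=1, q=0, r=1, s=0}.
          branch 2.1.2 (add \lnot r, \lnot p):
            (s \leftrightarrow (\lnot q \to s)): β-rule — branch into s, (\lnot q \to s)  //  \lnot s, \lnot (\lnot q \to s).
              branch 2.1.2.1 (add s, (\lnot q \to s)):
                (\lnot q \to s): β-rule — branch into \lnot \lnot q  //  s.
                  branch 2.1.2.1.1 (add \lnot \lnot q):
                    ○ open, literals {p=0, q=1, r=0, s=1}.
                  branch 2.1.2.1.2 (add s):
                    ○ open, literals {p=0, r=0, s=1}.
              branch 2.1.2.2 (add \lnot s, \lnot (\lnot q \to s)):
                \lnot (\lnot q \to s): α-rule — add \lnot q, \lnot s.
                ○ open, literals {p=0, q=0, r=0, s=0}.
      branch 2.2 (add ((\lnot s \to r) \land (\lnot r \leftrightarrow (\lnot q \land s)))):
        ((\lnot s \to r) \land (\lnot r \leftrightarrow (\lnot q \land s))): α-rule — add (\lnot s \to r), (\lnot r \leftrightarrow (\lnot q \land s)).
        (r \leftrightarrow p): β-rule — branch into r, p  //  \lnot r, \lnot p.
          branch 2.2.1 (add r, p):
            (\lnot s \to r): β-rule — branch into \lnot \lnot s  //  r.
              branch 2.2.1.1 (add \lnot \lnot s):
                (\lnot r \leftrightarrow (\lnot q \land s)): β-rule — branch into \lnot r, (\lnot q \land s)  //  \lnot \lnot r, \lnot (\lnot q \land s).
                  branch 2.2.1.1.1 (add \lnot r, (\lnot q \land s)):
                    × closes — contains both r and \lnot r.
                  branch 2.2.1.1.2 (add \lnot \lnot r, \lnot (\lnot q \land s)):
                    \lnot (\lnot q \land s): β-rule — branch into \lnot \lnot q  //  \lnot s.
                      branch 2.2.1.1.2.1 (add \lnot \lnot q):
                        ○ open, literals {p=1, q=1, r=1, s=1}.
                      branch 2.2.1.1.2.2 (add \lnot s):
                        × closes — contains both s and \lnot s.
              branch 2.2.1.2 (add r):
                (\lnot r \leftrightarrow (\lnot q \land s)): β-rule — branch into \lnot r, (\lnot q \land s)  //  \lnot \lnot r, \lnot (\lnot q \land s).
                  branch 2.2.1.2.1 (add \lnot r, (\lnot q \land s)):
                    × closes — contains both r and \lnot r.
                  branch 2.2.1.2.2 (add \lnot \lnot r, \lnot (\lnot q \land s)):
                    \lnot (\lnot q \land s): β-rule — branch into \lnot \lnot q  //  \lnot s.
                      branch 2.2.1.2.2.1 (add \lnot \lnot q):
                        ○ open, literals {p=1, q=1, r=1}.
                      branch 2.2.1.2.2.2 (add \lnot s):
                        ○ open, literals {p=1, r=1, s=0}.
          branch 2.2.2 (add \lnot r, \lnot p):
            (\lnot s \to r): β-rule — branch into \lnot \lnot s  //  r.
              branch 2.2.2.1 (add \lnot \lnot s):
                (\lnot r \leftrightarrow (\lnot q \land s)): β-rule — branch into \lnot r, (\lnot q \land s)  //  \lnot \lnot r, \lnot (\lnot q \land s).
                  branch 2.2.2.1.1 (add \lnot r, (\lnot q \land s)):
                    (\lnot q \land s): α-rule — add \lnot q, s.
                    ○ open, literals {p=0, q=0, r=0, s=1}.
                  branch 2.2.2.1.2 (add \lnot \lnot r, \lnot (\lnot q \land s)):
                    × closes — contains both r and \lnot r.
              branch 2.2.2.2 (add r):
                × closes — contains both r and \lnot r.
5 branches closed, 11 open.
Each open branch fixes some atoms; the unmentioned ones are free. Counting distinct full assignments: branch {p=0, q=1} (r, s) contributes 4 new; branch {p=1, q=1, r=1, s=1} (none free) contributes 1 new; branch {p=1, r=1, s=1} (q) contributes 1 new; branch {p=1, q=0, r=1, s=0} (none free) contributes 1 new; branch {p=0, q=1, r=0, s=1} (none free) contributes 0 new; branch {p=0, r=0, s=1} (q) contributes 1 new; branch {p=0, q=0, r=0, s=0} (none free) contributes 1 new; branch {p=1, q=1, r=1, s=1} (none free) contributes 0 new; branch {p=1, q=1, r=1} (s) contributes 1 new; branch {p=1, r=1, s=0} (q) contributes 0 new; branch {p=0, q=0, r=0, s=1} (none free) contributes 0 new. Total: 10.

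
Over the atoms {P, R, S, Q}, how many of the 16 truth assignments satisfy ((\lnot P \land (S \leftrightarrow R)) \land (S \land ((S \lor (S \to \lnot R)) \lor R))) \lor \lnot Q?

9

Initial set: {(((\lnot P \land (S \leftrightarrow R)) \land (S \land ((S \lor (S \to \lnot R)) \lor R))) \lor \lnot Q)}.
(((\lnot P \land (S \leftrightarrow R)) \land (S \land ((S \lor (S \to \lnot R)) \lor R))) \lor \lnot Q): β-rule — branch into ((\lnot P \land (S \leftrightarrow R)) \land (S \land ((S \lor (S \to \lnot R)) \lor R)))  //  \lnot Q.
  branch 1 (add ((\lnot P \land (S \leftrightarrow R)) \land (S \land ((S \lor (S \to \lnot R)) \lor R)))):
    ((\lnot P \land (S \leftrightarrow R)) \land (S \land ((S \lor (S \to \lnot R)) \lor R))): α-rule — add (\lnot P \land (S \leftrightarrow R)), (S \land ((S \lor (S \to \lnot R)) \lor R)).
    (\lnot P \land (S \leftrightarrow R)): α-rule — add \lnot P, (S \leftrightarrow R).
    (S \land ((S \lor (S \to \lnot R)) \lor R)): α-rule — add S, ((S \lor (S \to \lnot R)) \lor R).
    (S \leftrightarrow R): β-rule — branch into S, R  //  \lnot S, \lnot R.
      branch 1.1 (add S, R):
        ((S \lor (S \to \lnot R)) \lor R): β-rule — branch into (S \lor (S \to \lnot R))  //  R.
          branch 1.1.1 (add (S \lor (S \to \lnot R))):
            (S \lor (S \to \lnot R)): β-rule — branch into S  //  (S \to \lnot R).
              branch 1.1.1.1 (add S):
                ○ open, literals {P=0, R=1, S=1}.
              branch 1.1.1.2 (add (S \to \lnot R)):
                (S \to \lnot R): β-rule — branch into \lnot S  //  \lnot R.
                  branch 1.1.1.2.1 (add \lnot S):
                    × closes — contains both S and \lnot S.
                  branch 1.1.1.2.2 (add \lnot R):
                    × closes — contains both R and \lnot R.
          branch 1.1.2 (add R):
            ○ open, literals {P=0, R=1, S=1}.
      branch 1.2 (add \lnot S, \lnot R):
        × closes — contains both S and \lnot S.
  branch 2 (add \lnot Q):
    ○ open, literals {Q=0}.
3 branches closed, 3 open.
Each open branch fixes some atoms; the unmentioned ones are free. Counting distinct full assignments: branch {P=0, R=1, S=1} (Q) contributes 2 new; branch {P=0, R=1, S=1} (Q) contributes 0 new; branch {Q=0} (P, R, S) contributes 7 new. Total: 9.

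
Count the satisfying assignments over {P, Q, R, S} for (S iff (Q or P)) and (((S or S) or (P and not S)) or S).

6

Initial set: {T ((S iff (Q or P)) and (((S or S) or (P and not S)) or S))}.
T ((S iff (Q or P)) and (((S or S) or (P and not S)) or S)): α-rule — add T (S iff (Q or P)), T (((S or S) or (P and not S)) or S).
T (S iff (Q or P)): β-rule — branch into T S, T (Q or P)  //  F S, F (Q or P).
  branch 1 (add T S, T (Q or P)):
    T (((S or S) or (P and not S)) or S): β-rule — branch into T ((S or S) or (P and not S))  //  T S.
      branch 1.1 (add T ((S or S) or (P and not S))):
        T (Q or P): β-rule — branch into T Q  //  T P.
          branch 1.1.1 (add T Q):
            T ((S or S) or (P and not S)): β-rule — branch into T (S or S)  //  T (P and not S).
              branch 1.1.1.1 (add T (S or S)):
                T (S or S): β-rule — branch into T S  //  T S.
                  branch 1.1.1.1.1 (add T S):
                    ○ open, literals {Q=1, S=1}.
                  branch 1.1.1.1.2 (add T S):
                    ○ open, literals {Q=1, S=1}.
              branch 1.1.1.2 (add T (P and not S)):
                T (P and not S): α-rule — add T P, T not S.
                × closes — contains both S and not S.
          branch 1.1.2 (add T P):
            T ((S or S) or (P and not S)): β-rule — branch into T (S or S)  //  T (P and not S).
              branch 1.1.2.1 (add T (S or S)):
                T (S or S): β-rule — branch into T S  //  T S.
                  branch 1.1.2.1.1 (add T S):
                    ○ open, literals {P=1, S=1}.
                  branch 1.1.2.1.2 (add T S):
                    ○ open, literals {P=1, S=1}.
              branch 1.1.2.2 (add T (P and not S)):
                T (P and not S): α-rule — add T P, T not S.
                × closes — contains both S and not S.
      branch 1.2 (add T S):
        T (Q or P): β-rule — branch into T Q  //  T P.
          branch 1.2.1 (add T Q):
            ○ open, literals {Q=1, S=1}.
          branch 1.2.2 (add T P):
            ○ open, literals {P=1, S=1}.
  branch 2 (add F S, F (Q or P)):
    F (Q or P): α-rule — add F Q, F P.
    T (((S or S) or (P and not S)) or S): β-rule — branch into T ((S or S) or (P and not S))  //  T S.
      branch 2.1 (add T ((S or S) or (P and not S))):
        T ((S or S) or (P and not S)): β-rule — branch into T (S or S)  //  T (P and not S).
          branch 2.1.1 (add T (S or S)):
            T (S or S): β-rule — branch into T S  //  T S.
              branch 2.1.1.1 (add T S):
                × closes — contains both S and not S.
              branch 2.1.1.2 (add T S):
                × closes — contains both S and not S.
          branch 2.1.2 (add T (P and not S)):
            T (P and not S): α-rule — add T P, T not S.
            × closes — contains both P and not P.
      branch 2.2 (add T S):
        × closes — contains both S and not S.
6 branches closed, 6 open.
Each open branch fixes some atoms; the unmentioned ones are free. Counting distinct full assignments: branch {Q=1, S=1} (P, R) contributes 4 new; branch {Q=1, S=1} (P, R) contributes 0 new; branch {P=1, S=1} (Q, R) contributes 2 new; branch {P=1, S=1} (Q, R) contributes 0 new; branch {Q=1, S=1} (P, R) contributes 0 new; branch {P=1, S=1} (Q, R) contributes 0 new. Total: 6.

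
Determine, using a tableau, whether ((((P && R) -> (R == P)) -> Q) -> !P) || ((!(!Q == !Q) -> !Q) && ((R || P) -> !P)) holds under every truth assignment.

Assume the negation and expand:
Initial set: {!(((((P && R) -> (R == P)) -> Q) -> !P) || ((!(!Q == !Q) -> !Q) && ((R || P) -> !P)))}.
!(((((P && R) -> (R == P)) -> Q) -> !P) || ((!(!Q == !Q) -> !Q) && ((R || P) -> !P))): α-rule — add !((((P && R) -> (R == P)) -> Q) -> !P), !((!(!Q == !Q) -> !Q) && ((R || P) -> !P)).
!((((P && R) -> (R == P)) -> Q) -> !P): α-rule — add (((P && R) -> (R == P)) -> Q), !!P.
!((!(!Q == !Q) -> !Q) && ((R || P) -> !P)): β-rule — branch into !(!(!Q == !Q) -> !Q)  //  !((R || P) -> !P).
  branch 1 (add !(!(!Q == !Q) -> !Q)):
    !(!(!Q == !Q) -> !Q): α-rule — add !(!Q == !Q), !!Q.
    (((P && R) -> (R == P)) -> Q): β-rule — branch into !((P && R) -> (R == P))  //  Q.
      branch 1.1 (add !((P && R) -> (R == P))):
        !((P && R) -> (R == P)): α-rule — add (P && R), !(R == P).
        (P && R): α-rule — add P, R.
        !(!Q == !Q): β-rule — branch into !Q, !!Q  //  !!Q, !Q.
          branch 1.1.1 (add !Q, !!Q):
            × closes — contains both Q and !Q.
          branch 1.1.2 (add !!Q, !Q):
            × closes — contains both Q and !Q.
      branch 1.2 (add Q):
        !(!Q == !Q): β-rule — branch into !Q, !!Q  //  !!Q, !Q.
          branch 1.2.1 (add !Q, !!Q):
            × closes — contains both Q and !Q.
          branch 1.2.2 (add !!Q, !Q):
            × closes — contains both Q and !Q.
  branch 2 (add !((R || P) -> !P)):
    !((R || P) -> !P): α-rule — add (R || P), !!P.
    (((P && R) -> (R == P)) -> Q): β-rule — branch into !((P && R) -> (R == P))  //  Q.
      branch 2.1 (add !((P && R) -> (R == P))):
        !((P && R) -> (R == P)): α-rule — add (P && R), !(R == P).
        (P && R): α-rule — add P, R.
        (R || P): β-rule — branch into R  //  P.
          branch 2.1.1 (add R):
            !(R == P): β-rule — branch into R, !P  //  !R, P.
              branch 2.1.1.1 (add R, !P):
                × closes — contains both P and !P.
              branch 2.1.1.2 (add !R, P):
                × closes — contains both R and !R.
          branch 2.1.2 (add P):
            !(R == P): β-rule — branch into R, !P  //  !R, P.
              branch 2.1.2.1 (add R, !P):
                × closes — contains both P and !P.
              branch 2.1.2.2 (add !R, P):
                × closes — contains both R and !R.
      branch 2.2 (add Q):
        (R || P): β-rule — branch into R  //  P.
          branch 2.2.1 (add R):
            ○ open, literals {P=true, Q=true, R=true}.
          branch 2.2.2 (add P):
            ○ open, literals {P=true, Q=true}.
8 branches closed, 2 open.
An open branch gives a countermodel: P=true, Q=true, R=true (unmentioned atoms arbitrary); under it the original formula is false.

Not valid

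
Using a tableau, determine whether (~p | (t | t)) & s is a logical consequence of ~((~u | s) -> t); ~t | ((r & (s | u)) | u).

Initial set: {T ~((~u | s) -> t); T (~t | ((r & (s | u)) | u)); F ((~p | (t | t)) & s)}.
T ~((~u | s) -> t): α-rule — add T (~u | s), F t.
T (~t | ((r & (s | u)) | u)): β-rule — branch into T ~t  //  T ((r & (s | u)) | u).
  branch 1 (add T ~t):
    F ((~p | (t | t)) & s): β-rule — branch into F (~p | (t | t))  //  F s.
      branch 1.1 (add F (~p | (t | t))):
        F (~p | (t | t)): α-rule — add F ~p, F (t | t).
        F (t | t): α-rule — add F t, F t.
        T (~u | s): β-rule — branch into T ~u  //  T s.
          branch 1.1.1 (add T ~u):
            ○ open, literals {p=1, t=0, u=0}.
          branch 1.1.2 (add T s):
            ○ open, literals {p=1, s=1, t=0}.
      branch 1.2 (add F s):
        T (~u | s): β-rule — branch into T ~u  //  T s.
          branch 1.2.1 (add T ~u):
            ○ open, literals {s=0, t=0, u=0}.
          branch 1.2.2 (add T s):
            × closes — contains both s and ~s.
  branch 2 (add T ((r & (s | u)) | u)):
    F ((~p | (t | t)) & s): β-rule — branch into F (~p | (t | t))  //  F s.
      branch 2.1 (add F (~p | (t | t))):
        F (~p | (t | t)): α-rule — add F ~p, F (t | t).
        F (t | t): α-rule — add F t, F t.
        T (~u | s): β-rule — branch into T ~u  //  T s.
          branch 2.1.1 (add T ~u):
            T ((r & (s | u)) | u): β-rule — branch into T (r & (s | u))  //  T u.
              branch 2.1.1.1 (add T (r & (s | u))):
                T (r & (s | u)): α-rule — add T r, T (s | u).
                T (s | u): β-rule — branch into T s  //  T u.
                  branch 2.1.1.1.1 (add T s):
                    ○ open, literals {p=1, r=1, s=1, t=0, u=0}.
                  branch 2.1.1.1.2 (add T u):
                    × closes — contains both u and ~u.
              branch 2.1.1.2 (add T u):
                × closes — contains both u and ~u.
          branch 2.1.2 (add T s):
            T ((r & (s | u)) | u): β-rule — branch into T (r & (s | u))  //  T u.
              branch 2.1.2.1 (add T (r & (s | u))):
                T (r & (s | u)): α-rule — add T r, T (s | u).
                T (s | u): β-rule — branch into T s  //  T u.
                  branch 2.1.2.1.1 (add T s):
                    ○ open, literals {p=1, r=1, s=1, t=0}.
                  branch 2.1.2.1.2 (add T u):
                    ○ open, literals {p=1, r=1, s=1, t=0, u=1}.
              branch 2.1.2.2 (add T u):
                ○ open, literals {p=1, s=1, t=0, u=1}.
      branch 2.2 (add F s):
        T (~u | s): β-rule — branch into T ~u  //  T s.
          branch 2.2.1 (add T ~u):
            T ((r & (s | u)) | u): β-rule — branch into T (r & (s | u))  //  T u.
              branch 2.2.1.1 (add T (r & (s | u))):
                T (r & (s | u)): α-rule — add T r, T (s | u).
                T (s | u): β-rule — branch into T s  //  T u.
                  branch 2.2.1.1.1 (add T s):
                    × closes — contains both s and ~s.
                  branch 2.2.1.1.2 (add T u):
                    × closes — contains both u and ~u.
              branch 2.2.1.2 (add T u):
                × closes — contains both u and ~u.
          branch 2.2.2 (add T s):
            × closes — contains both s and ~s.
7 branches closed, 7 open.
An open branch gives a countermodel: p=1, t=0, u=0 (unmentioned atoms arbitrary); the premises hold there but the conclusion fails.

No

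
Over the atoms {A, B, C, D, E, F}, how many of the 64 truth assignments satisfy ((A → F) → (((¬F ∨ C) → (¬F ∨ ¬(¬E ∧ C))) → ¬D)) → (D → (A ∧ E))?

Initial set: {(((A → F) → (((¬F ∨ C) → (¬F ∨ ¬(¬E ∧ C))) → ¬D)) → (D → (A ∧ E)))}.
(((A → F) → (((¬F ∨ C) → (¬F ∨ ¬(¬E ∧ C))) → ¬D)) → (D → (A ∧ E))): β-rule — branch into ¬((A → F) → (((¬F ∨ C) → (¬F ∨ ¬(¬E ∧ C))) → ¬D))  //  (D → (A ∧ E)).
  branch 1 (add ¬((A → F) → (((¬F ∨ C) → (¬F ∨ ¬(¬E ∧ C))) → ¬D))):
    ¬((A → F) → (((¬F ∨ C) → (¬F ∨ ¬(¬E ∧ C))) → ¬D)): α-rule — add (A → F), ¬(((¬F ∨ C) → (¬F ∨ ¬(¬E ∧ C))) → ¬D).
    ¬(((¬F ∨ C) → (¬F ∨ ¬(¬E ∧ C))) → ¬D): α-rule — add ((¬F ∨ C) → (¬F ∨ ¬(¬E ∧ C))), ¬¬D.
    (A → F): β-rule — branch into ¬A  //  F.
      branch 1.1 (add ¬A):
        ((¬F ∨ C) → (¬F ∨ ¬(¬E ∧ C))): β-rule — branch into ¬(¬F ∨ C)  //  (¬F ∨ ¬(¬E ∧ C)).
          branch 1.1.1 (add ¬(¬F ∨ C)):
            ¬(¬F ∨ C): α-rule — add ¬¬F, ¬C.
            ○ open, literals {A=0, C=0, D=1, F=1}.
          branch 1.1.2 (add (¬F ∨ ¬(¬E ∧ C))):
            (¬F ∨ ¬(¬E ∧ C)): β-rule — branch into ¬F  //  ¬(¬E ∧ C).
              branch 1.1.2.1 (add ¬F):
                ○ open, literals {A=0, D=1, F=0}.
              branch 1.1.2.2 (add ¬(¬E ∧ C)):
                ¬(¬E ∧ C): β-rule — branch into ¬¬E  //  ¬C.
                  branch 1.1.2.2.1 (add ¬¬E):
                    ○ open, literals {A=0, D=1, E=1}.
                  branch 1.1.2.2.2 (add ¬C):
                    ○ open, literals {A=0, C=0, D=1}.
      branch 1.2 (add F):
        ((¬F ∨ C) → (¬F ∨ ¬(¬E ∧ C))): β-rule — branch into ¬(¬F ∨ C)  //  (¬F ∨ ¬(¬E ∧ C)).
          branch 1.2.1 (add ¬(¬F ∨ C)):
            ¬(¬F ∨ C): α-rule — add ¬¬F, ¬C.
            ○ open, literals {C=0, D=1, F=1}.
          branch 1.2.2 (add (¬F ∨ ¬(¬E ∧ C))):
            (¬F ∨ ¬(¬E ∧ C)): β-rule — branch into ¬F  //  ¬(¬E ∧ C).
              branch 1.2.2.1 (add ¬F):
                × closes — contains both F and ¬F.
              branch 1.2.2.2 (add ¬(¬E ∧ C)):
                ¬(¬E ∧ C): β-rule — branch into ¬¬E  //  ¬C.
                  branch 1.2.2.2.1 (add ¬¬E):
                    ○ open, literals {D=1, E=1, F=1}.
                  branch 1.2.2.2.2 (add ¬C):
                    ○ open, literals {C=0, D=1, F=1}.
  branch 2 (add (D → (A ∧ E))):
    (D → (A ∧ E)): β-rule — branch into ¬D  //  (A ∧ E).
      branch 2.1 (add ¬D):
        ○ open, literals {D=0}.
      branch 2.2 (add (A ∧ E)):
        (A ∧ E): α-rule — add A, E.
        ○ open, literals {A=1, E=1}.
1 branch closed, 9 open.
Each open branch fixes some atoms; the unmentioned ones are free. Counting distinct full assignments: branch {A=0, C=0, D=1, F=1} (B, E) contributes 4 new; branch {A=0, D=1, F=0} (B, C, E) contributes 8 new; branch {A=0, D=1, E=1} (B, C, F) contributes 2 new; branch {A=0, C=0, D=1} (B, E, F) contributes 0 new; branch {C=0, D=1, F=1} (A, B, E) contributes 4 new; branch {D=1, E=1, F=1} (A, B, C) contributes 2 new; branch {C=0, D=1, F=1} (A, B, E) contributes 0 new; branch {D=0} (A, B, C, E, F) contributes 32 new; branch {A=1, E=1} (B, C, D, F) contributes 4 new. Total: 56.

56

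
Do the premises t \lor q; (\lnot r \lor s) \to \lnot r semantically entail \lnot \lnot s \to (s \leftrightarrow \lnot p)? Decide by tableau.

No

Initial set: {(t \lor q); ((\lnot r \lor s) \to \lnot r); \lnot (\lnot \lnot s \to (s \leftrightarrow \lnot p))}.
\lnot (\lnot \lnot s \to (s \leftrightarrow \lnot p)): α-rule — add \lnot \lnot s, \lnot (s \leftrightarrow \lnot p).
\lnot \lnot s: drop double negation, giving s.
(t \lor q): β-rule — branch into t  //  q.
  branch 1 (add t):
    ((\lnot r \lor s) \to \lnot r): β-rule — branch into \lnot (\lnot r \lor s)  //  \lnot r.
      branch 1.1 (add \lnot (\lnot r \lor s)):
        \lnot (\lnot r \lor s): α-rule — add \lnot \lnot r, \lnot s.
        × closes — contains both s and \lnot s.
      branch 1.2 (add \lnot r):
        \lnot (s \leftrightarrow \lnot p): β-rule — branch into s, \lnot \lnot p  //  \lnot s, \lnot p.
          branch 1.2.1 (add s, \lnot \lnot p):
            ○ open, literals {p=1, r=0, s=1, t=1}.
          branch 1.2.2 (add \lnot s, \lnot p):
            × closes — contains both s and \lnot s.
  branch 2 (add q):
    ((\lnot r \lor s) \to \lnot r): β-rule — branch into \lnot (\lnot r \lor s)  //  \lnot r.
      branch 2.1 (add \lnot (\lnot r \lor s)):
        \lnot (\lnot r \lor s): α-rule — add \lnot \lnot r, \lnot s.
        × closes — contains both s and \lnot s.
      branch 2.2 (add \lnot r):
        \lnot (s \leftrightarrow \lnot p): β-rule — branch into s, \lnot \lnot p  //  \lnot s, \lnot p.
          branch 2.2.1 (add s, \lnot \lnot p):
            ○ open, literals {p=1, q=1, r=0, s=1}.
          branch 2.2.2 (add \lnot s, \lnot p):
            × closes — contains both s and \lnot s.
4 branches closed, 2 open.
An open branch gives a countermodel: p=1, r=0, s=1, t=1 (unmentioned atoms arbitrary); the premises hold there but the conclusion fails.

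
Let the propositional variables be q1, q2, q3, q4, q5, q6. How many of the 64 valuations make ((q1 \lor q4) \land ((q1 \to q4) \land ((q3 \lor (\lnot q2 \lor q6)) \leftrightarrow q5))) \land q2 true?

Initial set: {(((q1 \lor q4) \land ((q1 \to q4) \land ((q3 \lor (\lnot q2 \lor q6)) \leftrightarrow q5))) \land q2)}.
(((q1 \lor q4) \land ((q1 \to q4) \land ((q3 \lor (\lnot q2 \lor q6)) \leftrightarrow q5))) \land q2): α-rule — add ((q1 \lor q4) \land ((q1 \to q4) \land ((q3 \lor (\lnot q2 \lor q6)) \leftrightarrow q5))), q2.
((q1 \lor q4) \land ((q1 \to q4) \land ((q3 \lor (\lnot q2 \lor q6)) \leftrightarrow q5))): α-rule — add (q1 \lor q4), ((q1 \to q4) \land ((q3 \lor (\lnot q2 \lor q6)) \leftrightarrow q5)).
((q1 \to q4) \land ((q3 \lor (\lnot q2 \lor q6)) \leftrightarrow q5)): α-rule — add (q1 \to q4), ((q3 \lor (\lnot q2 \lor q6)) \leftrightarrow q5).
(q1 \lor q4): β-rule — branch into q1  //  q4.
  branch 1 (add q1):
    (q1 \to q4): β-rule — branch into \lnot q1  //  q4.
      branch 1.1 (add \lnot q1):
        × closes — contains both q1 and \lnot q1.
      branch 1.2 (add q4):
        ((q3 \lor (\lnot q2 \lor q6)) \leftrightarrow q5): β-rule — branch into (q3 \lor (\lnot q2 \lor q6)), q5  //  \lnot (q3 \lor (\lnot q2 \lor q6)), \lnot q5.
          branch 1.2.1 (add (q3 \lor (\lnot q2 \lor q6)), q5):
            (q3 \lor (\lnot q2 \lor q6)): β-rule — branch into q3  //  (\lnot q2 \lor q6).
              branch 1.2.1.1 (add q3):
                ○ open, literals {q1=true, q2=true, q3=true, q4=true, q5=true}.
              branch 1.2.1.2 (add (\lnot q2 \lor q6)):
                (\lnot q2 \lor q6): β-rule — branch into \lnot q2  //  q6.
                  branch 1.2.1.2.1 (add \lnot q2):
                    × closes — contains both q2 and \lnot q2.
                  branch 1.2.1.2.2 (add q6):
                    ○ open, literals {q1=true, q2=true, q4=true, q5=true, q6=true}.
          branch 1.2.2 (add \lnot (q3 \lor (\lnot q2 \lor q6)), \lnot q5):
            \lnot (q3 \lor (\lnot q2 \lor q6)): α-rule — add \lnot q3, \lnot (\lnot q2 \lor q6).
            \lnot (\lnot q2 \lor q6): α-rule — add \lnot \lnot q2, \lnot q6.
            ○ open, literals {q1=true, q2=true, q3=false, q4=true, q5=false, q6=false}.
  branch 2 (add q4):
    (q1 \to q4): β-rule — branch into \lnot q1  //  q4.
      branch 2.1 (add \lnot q1):
        ((q3 \lor (\lnot q2 \lor q6)) \leftrightarrow q5): β-rule — branch into (q3 \lor (\lnot q2 \lor q6)), q5  //  \lnot (q3 \lor (\lnot q2 \lor q6)), \lnot q5.
          branch 2.1.1 (add (q3 \lor (\lnot q2 \lor q6)), q5):
            (q3 \lor (\lnot q2 \lor q6)): β-rule — branch into q3  //  (\lnot q2 \lor q6).
              branch 2.1.1.1 (add q3):
                ○ open, literals {q1=false, q2=true, q3=true, q4=true, q5=true}.
              branch 2.1.1.2 (add (\lnot q2 \lor q6)):
                (\lnot q2 \lor q6): β-rule — branch into \lnot q2  //  q6.
                  branch 2.1.1.2.1 (add \lnot q2):
                    × closes — contains both q2 and \lnot q2.
                  branch 2.1.1.2.2 (add q6):
                    ○ open, literals {q1=false, q2=true, q4=true, q5=true, q6=true}.
          branch 2.1.2 (add \lnot (q3 \lor (\lnot q2 \lor q6)), \lnot q5):
            \lnot (q3 \lor (\lnot q2 \lor q6)): α-rule — add \lnot q3, \lnot (\lnot q2 \lor q6).
            \lnot (\lnot q2 \lor q6): α-rule — add \lnot \lnot q2, \lnot q6.
            ○ open, literals {q1=false, q2=true, q3=false, q4=true, q5=false, q6=false}.
      branch 2.2 (add q4):
        ((q3 \lor (\lnot q2 \lor q6)) \leftrightarrow q5): β-rule — branch into (q3 \lor (\lnot q2 \lor q6)), q5  //  \lnot (q3 \lor (\lnot q2 \lor q6)), \lnot q5.
          branch 2.2.1 (add (q3 \lor (\lnot q2 \lor q6)), q5):
            (q3 \lor (\lnot q2 \lor q6)): β-rule — branch into q3  //  (\lnot q2 \lor q6).
              branch 2.2.1.1 (add q3):
                ○ open, literals {q2=true, q3=true, q4=true, q5=true}.
              branch 2.2.1.2 (add (\lnot q2 \lor q6)):
                (\lnot q2 \lor q6): β-rule — branch into \lnot q2  //  q6.
                  branch 2.2.1.2.1 (add \lnot q2):
                    × closes — contains both q2 and \lnot q2.
                  branch 2.2.1.2.2 (add q6):
                    ○ open, literals {q2=true, q4=true, q5=true, q6=true}.
          branch 2.2.2 (add \lnot (q3 \lor (\lnot q2 \lor q6)), \lnot q5):
            \lnot (q3 \lor (\lnot q2 \lor q6)): α-rule — add \lnot q3, \lnot (\lnot q2 \lor q6).
            \lnot (\lnot q2 \lor q6): α-rule — add \lnot \lnot q2, \lnot q6.
            ○ open, literals {q2=true, q3=false, q4=true, q5=false, q6=false}.
4 branches closed, 9 open.
Each open branch fixes some atoms; the unmentioned ones are free. Counting distinct full assignments: branch {q1=true, q2=true, q3=true, q4=true, q5=true} (q6) contributes 2 new; branch {q1=true, q2=true, q4=true, q5=true, q6=true} (q3) contributes 1 new; branch {q1=true, q2=true, q3=false, q4=true, q5=false, q6=false} (none free) contributes 1 new; branch {q1=false, q2=true, q3=true, q4=true, q5=true} (q6) contributes 2 new; branch {q1=false, q2=true, q4=true, q5=true, q6=true} (q3) contributes 1 new; branch {q1=false, q2=true, q3=false, q4=true, q5=false, q6=false} (none free) contributes 1 new; branch {q2=true, q3=true, q4=true, q5=true} (q1, q6) contributes 0 new; branch {q2=true, q4=true, q5=true, q6=true} (q1, q3) contributes 0 new; branch {q2=true, q3=false, q4=true, q5=false, q6=false} (q1) contributes 0 new. Total: 8.

8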